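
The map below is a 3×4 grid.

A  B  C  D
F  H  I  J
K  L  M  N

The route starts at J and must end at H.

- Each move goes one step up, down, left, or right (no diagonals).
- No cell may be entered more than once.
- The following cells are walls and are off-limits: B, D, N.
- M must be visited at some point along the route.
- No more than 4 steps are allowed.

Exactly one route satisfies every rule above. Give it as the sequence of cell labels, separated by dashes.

The budget equals the shortest possible length, so every move has to be on a shortest route through the required cells.
Route from J: left 1 to I, down 1 to M, left 1 to L, up 1 to H — 4 moves in all.
Check: all required cells visited; 4 ≤ 4 moves.

J - I - M - L - H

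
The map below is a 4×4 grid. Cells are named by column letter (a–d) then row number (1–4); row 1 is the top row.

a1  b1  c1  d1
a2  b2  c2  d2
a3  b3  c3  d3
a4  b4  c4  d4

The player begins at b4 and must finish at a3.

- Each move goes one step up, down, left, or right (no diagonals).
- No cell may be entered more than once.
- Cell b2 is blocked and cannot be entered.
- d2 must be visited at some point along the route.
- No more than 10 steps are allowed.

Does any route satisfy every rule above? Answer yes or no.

One route that works: b4 → c4 → d4 → d3 → d2 → c2 → c3 → b3 → a3.

yes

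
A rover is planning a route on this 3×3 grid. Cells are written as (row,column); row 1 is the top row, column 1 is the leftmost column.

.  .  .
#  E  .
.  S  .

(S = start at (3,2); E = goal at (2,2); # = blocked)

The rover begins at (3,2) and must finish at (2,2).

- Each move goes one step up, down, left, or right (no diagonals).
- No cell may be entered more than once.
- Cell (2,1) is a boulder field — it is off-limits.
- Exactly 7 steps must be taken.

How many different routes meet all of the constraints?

Need simple routes of exactly 7 moves from (3,2) to (2,2) (Manhattan distance 1, so 3 moves are spent on a detour and 3 undoing it).
No route satisfies every constraint, so the count is 0.

0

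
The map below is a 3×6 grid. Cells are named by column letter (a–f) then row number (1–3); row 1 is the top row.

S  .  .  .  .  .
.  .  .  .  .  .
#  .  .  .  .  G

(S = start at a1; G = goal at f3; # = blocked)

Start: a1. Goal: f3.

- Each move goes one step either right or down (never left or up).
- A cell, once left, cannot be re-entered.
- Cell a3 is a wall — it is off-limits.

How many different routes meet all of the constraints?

20

A right/down-only route from a1 to f3 makes exactly 2 down-moves and 5 right-moves in some order.
With no other constraints that would be C(7,2) = 21 routes.
Subtract routes through each blocked cell (inclusion–exclusion for overlaps): − through a3: 1 → 20.
That gives 20 routes.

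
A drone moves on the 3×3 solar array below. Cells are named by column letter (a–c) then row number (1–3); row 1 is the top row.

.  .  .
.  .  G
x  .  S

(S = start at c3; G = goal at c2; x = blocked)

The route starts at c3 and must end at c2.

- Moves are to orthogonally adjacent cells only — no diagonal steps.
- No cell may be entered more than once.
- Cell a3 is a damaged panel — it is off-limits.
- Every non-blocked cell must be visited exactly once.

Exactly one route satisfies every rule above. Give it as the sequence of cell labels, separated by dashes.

c3 - b3 - b2 - a2 - a1 - b1 - c1 - c2

Need to visit all 8 open cells exactly once, starting at c3 and ending at c2.
Route from c3: left 1 to b3, up 1 to b2, left 1 to a2, up 1 to a1, right 2 to c1, down 1 to c2 — 7 moves in all.
Check: all 8 open cells covered.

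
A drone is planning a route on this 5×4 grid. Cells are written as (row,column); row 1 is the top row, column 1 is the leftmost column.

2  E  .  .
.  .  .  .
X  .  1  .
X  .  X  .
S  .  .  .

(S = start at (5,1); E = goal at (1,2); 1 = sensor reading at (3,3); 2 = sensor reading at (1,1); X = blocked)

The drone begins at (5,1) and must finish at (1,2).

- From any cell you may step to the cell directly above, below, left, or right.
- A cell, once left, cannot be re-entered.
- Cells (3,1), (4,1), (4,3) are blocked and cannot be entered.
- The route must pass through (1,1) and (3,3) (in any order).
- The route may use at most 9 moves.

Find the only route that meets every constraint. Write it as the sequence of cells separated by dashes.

(5,1) - (5,2) - (4,2) - (3,2) - (3,3) - (2,3) - (2,2) - (2,1) - (1,1) - (1,2)

Any route must reach (1,1) and (3,3) and still end at (1,2) within 9 moves, so the order of the required stops is forced.
Route from (5,1): right to (5,2), 2× up (reaching (3,2)), right to (3,3), up to (2,3), 2× left (reaching (2,1)), up to (1,1), right to (1,2) — 9 moves in all.
Check: all required cells visited; 9 ≤ 9 moves.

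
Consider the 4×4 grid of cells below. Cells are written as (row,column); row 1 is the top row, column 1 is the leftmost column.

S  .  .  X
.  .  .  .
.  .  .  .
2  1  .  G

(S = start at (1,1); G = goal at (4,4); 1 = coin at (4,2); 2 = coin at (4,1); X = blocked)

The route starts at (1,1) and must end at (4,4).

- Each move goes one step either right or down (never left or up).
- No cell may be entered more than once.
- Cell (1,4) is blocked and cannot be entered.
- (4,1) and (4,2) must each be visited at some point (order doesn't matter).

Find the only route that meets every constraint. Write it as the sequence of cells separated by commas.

(1,1), (2,1), (3,1), (4,1), (4,2), (4,3), (4,4)

Moves only go right or down, so the column and row indices never decrease.
Route from (1,1): 3× down (reaching (4,1)), 3× right (reaching (4,4)) — 6 moves in all.
Check: all required cells visited.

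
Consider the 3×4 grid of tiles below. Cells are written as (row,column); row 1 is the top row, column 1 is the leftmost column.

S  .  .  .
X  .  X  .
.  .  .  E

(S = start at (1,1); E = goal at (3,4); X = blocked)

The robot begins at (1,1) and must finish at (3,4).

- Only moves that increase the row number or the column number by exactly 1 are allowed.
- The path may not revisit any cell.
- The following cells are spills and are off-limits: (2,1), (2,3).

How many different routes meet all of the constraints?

A right/down-only route from (1,1) to (3,4) makes exactly 2 down-moves and 3 right-moves in some order.
With no other constraints that would be C(5,2) = 10 routes.
Subtract routes through each blocked cell (inclusion–exclusion for overlaps): − through (2,1): 4 − through (2,3): 6 + through (2,1)&(2,3): 2 → 2.
That gives 2 routes.

2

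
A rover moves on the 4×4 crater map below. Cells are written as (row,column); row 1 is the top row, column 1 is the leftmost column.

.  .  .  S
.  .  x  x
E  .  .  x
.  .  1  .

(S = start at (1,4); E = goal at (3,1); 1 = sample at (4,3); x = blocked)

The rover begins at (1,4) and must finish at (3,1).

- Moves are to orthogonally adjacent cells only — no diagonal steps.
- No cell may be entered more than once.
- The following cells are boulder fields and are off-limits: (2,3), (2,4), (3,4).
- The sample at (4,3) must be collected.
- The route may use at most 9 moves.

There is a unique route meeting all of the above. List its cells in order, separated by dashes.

The budget equals the shortest possible length, so every move has to be on a shortest route through the required cells.
Route from (1,4): left 2 to (1,2), down 2 to (3,2), right 1 to (3,3), down 1 to (4,3), left 2 to (4,1), up 1 to (3,1) — 9 moves in all.
Check: all required cells visited; 9 ≤ 9 moves.

(1,4) - (1,3) - (1,2) - (2,2) - (3,2) - (3,3) - (4,3) - (4,2) - (4,1) - (3,1)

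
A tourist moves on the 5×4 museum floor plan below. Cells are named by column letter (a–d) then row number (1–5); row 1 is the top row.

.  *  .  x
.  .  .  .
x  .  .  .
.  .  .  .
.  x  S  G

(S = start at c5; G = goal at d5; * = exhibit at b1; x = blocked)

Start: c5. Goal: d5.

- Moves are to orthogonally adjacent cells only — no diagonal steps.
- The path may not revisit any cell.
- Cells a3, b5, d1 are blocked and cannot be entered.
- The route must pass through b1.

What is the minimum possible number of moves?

Any route passes through b1 somewhere between c5 and d5. Summing Manhattan distances along the two legs (c5 → b1 → d5) gives a lower bound of 5 + 6 = 11 moves.
A route of 11 moves achieves this: c5 → c4 → c3 → b3 → b2 → b1 → c1 → c2 → d2 → d3 → d4 → d5.
Since 11 matches the lower bound, it is optimal.

11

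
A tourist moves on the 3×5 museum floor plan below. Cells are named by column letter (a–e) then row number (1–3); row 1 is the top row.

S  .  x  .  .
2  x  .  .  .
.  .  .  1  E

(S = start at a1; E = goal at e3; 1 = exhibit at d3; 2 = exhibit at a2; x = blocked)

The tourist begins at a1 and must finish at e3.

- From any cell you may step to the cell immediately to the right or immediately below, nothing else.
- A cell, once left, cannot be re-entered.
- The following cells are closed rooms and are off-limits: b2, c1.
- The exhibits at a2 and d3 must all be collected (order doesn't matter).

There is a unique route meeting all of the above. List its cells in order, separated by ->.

Moves only go right or down, so the column and row indices never decrease.
Route from a1: 2× down (reaching a3), 4× right (reaching e3) — 6 moves in all.
Check: all required cells visited.

a1 -> a2 -> a3 -> b3 -> c3 -> d3 -> e3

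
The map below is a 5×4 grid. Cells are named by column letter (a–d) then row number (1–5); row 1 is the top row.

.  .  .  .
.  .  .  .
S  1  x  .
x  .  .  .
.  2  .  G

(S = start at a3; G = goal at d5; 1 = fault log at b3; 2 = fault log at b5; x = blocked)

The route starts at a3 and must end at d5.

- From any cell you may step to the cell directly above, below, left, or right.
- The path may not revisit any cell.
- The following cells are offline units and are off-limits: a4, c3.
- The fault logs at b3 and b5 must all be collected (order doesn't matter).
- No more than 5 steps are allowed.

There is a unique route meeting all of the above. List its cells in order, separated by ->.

The budget equals the shortest possible length, so every move has to be on a shortest route through the required cells.
Route from a3: right 1 to b3, down 2 to b5, right 2 to d5 — 5 moves in all.
Check: all required cells visited; 5 ≤ 5 moves.

a3 -> b3 -> b4 -> b5 -> c5 -> d5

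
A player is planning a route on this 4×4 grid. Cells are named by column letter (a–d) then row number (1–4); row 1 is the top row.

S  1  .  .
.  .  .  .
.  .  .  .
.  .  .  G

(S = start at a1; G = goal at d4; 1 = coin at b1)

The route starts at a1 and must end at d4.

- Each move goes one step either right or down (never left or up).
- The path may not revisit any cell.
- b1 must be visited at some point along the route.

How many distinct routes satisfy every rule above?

A right/down-only route from a1 to d4 makes exactly 3 down-moves and 3 right-moves in some order.
With no other constraints that would be C(6,3) = 20 routes.
Split at b1 and multiply the segment counts: a1→b1: 1; b1→d4: 10; product = 10.
That gives 10 routes.

10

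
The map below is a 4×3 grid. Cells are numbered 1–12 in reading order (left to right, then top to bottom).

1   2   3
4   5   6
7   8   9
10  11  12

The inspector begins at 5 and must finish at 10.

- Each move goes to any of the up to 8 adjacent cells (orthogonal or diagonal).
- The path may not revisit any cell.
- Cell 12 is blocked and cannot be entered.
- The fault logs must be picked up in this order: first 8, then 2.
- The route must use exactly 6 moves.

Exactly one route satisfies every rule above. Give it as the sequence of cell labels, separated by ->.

5 -> 8 -> 6 -> 2 -> 4 -> 7 -> 10

The waypoints must appear in the order 8, 2, with no cell reused.
Route from 5: down 1 to 8, up-right 1 to 6, up-left 1 to 2, down-left 1 to 4, down 2 to 10 — 6 moves in all.
Check: order respected (8 at step 1, 2 at step 3); 6 moves as required.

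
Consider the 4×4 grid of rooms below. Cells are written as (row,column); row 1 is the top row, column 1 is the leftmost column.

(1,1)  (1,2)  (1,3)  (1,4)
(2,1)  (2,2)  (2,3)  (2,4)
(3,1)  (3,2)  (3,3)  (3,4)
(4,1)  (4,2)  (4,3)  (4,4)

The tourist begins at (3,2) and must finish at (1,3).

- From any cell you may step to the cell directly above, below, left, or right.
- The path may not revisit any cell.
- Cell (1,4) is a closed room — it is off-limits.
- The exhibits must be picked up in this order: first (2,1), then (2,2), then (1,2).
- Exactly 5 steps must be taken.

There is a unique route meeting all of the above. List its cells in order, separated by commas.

The waypoints must appear in the order (2,1), (2,2), (1,2), with no cell reused.
Route from (3,2): left to (3,1), up to (2,1), right to (2,2), up to (1,2), right to (1,3) — 5 moves in all.
Check: order respected ((2,1) at step 2, (2,2) at step 3, (1,2) at step 4); 5 moves as required.

(3,2), (3,1), (2,1), (2,2), (1,2), (1,3)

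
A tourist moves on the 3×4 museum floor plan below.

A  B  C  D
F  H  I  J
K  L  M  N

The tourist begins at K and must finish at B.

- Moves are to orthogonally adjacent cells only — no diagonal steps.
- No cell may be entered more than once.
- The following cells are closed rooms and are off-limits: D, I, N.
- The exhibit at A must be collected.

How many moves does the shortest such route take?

3

Any route passes through A somewhere between K and B. Summing Manhattan distances along the two legs (K → A → B) gives a lower bound of 2 + 1 = 3 moves.
A route of 3 moves achieves this: K → F → A → B.
Since 3 matches the lower bound, it is optimal.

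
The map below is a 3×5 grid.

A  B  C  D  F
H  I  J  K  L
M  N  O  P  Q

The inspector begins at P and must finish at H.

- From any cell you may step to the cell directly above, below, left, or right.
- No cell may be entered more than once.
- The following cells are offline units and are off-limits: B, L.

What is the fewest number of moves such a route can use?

4

The Manhattan distance from P to H is |3−2| + |4−1| = 4, so at least 4 moves are needed.
A route of 4 moves achieves this: P → K → J → I → H.
Since 4 matches the lower bound, it is optimal.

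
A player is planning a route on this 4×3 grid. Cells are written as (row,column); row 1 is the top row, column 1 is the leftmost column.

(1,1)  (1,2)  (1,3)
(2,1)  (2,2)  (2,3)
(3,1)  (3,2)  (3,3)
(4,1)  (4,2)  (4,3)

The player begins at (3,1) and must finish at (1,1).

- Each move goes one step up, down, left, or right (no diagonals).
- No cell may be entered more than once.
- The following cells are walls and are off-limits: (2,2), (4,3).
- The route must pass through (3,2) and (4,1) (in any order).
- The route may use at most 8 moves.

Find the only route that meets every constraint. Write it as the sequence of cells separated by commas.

(3,1), (4,1), (4,2), (3,2), (3,3), (2,3), (1,3), (1,2), (1,1)

The budget equals the shortest possible length, so every move has to be on a shortest route through the required cells.
Route from (3,1): down 1 to (4,1), right 1 to (4,2), up 1 to (3,2), right 1 to (3,3), up 2 to (1,3), left 2 to (1,1) — 8 moves in all.
Check: all required cells visited; 8 ≤ 8 moves.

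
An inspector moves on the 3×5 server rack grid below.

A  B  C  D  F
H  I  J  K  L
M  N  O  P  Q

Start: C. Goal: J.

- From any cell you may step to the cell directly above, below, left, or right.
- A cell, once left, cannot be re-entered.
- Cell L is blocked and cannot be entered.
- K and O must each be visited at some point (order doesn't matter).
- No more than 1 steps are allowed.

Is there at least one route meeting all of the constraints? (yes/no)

no

Even ignoring the no-revisit rule, getting from C to J, taking the cheapest ordering C → K → O → J needs at least 2 + 2 + 1 = 5 moves (Manhattan distance per leg), which exceeds the 1-move limit.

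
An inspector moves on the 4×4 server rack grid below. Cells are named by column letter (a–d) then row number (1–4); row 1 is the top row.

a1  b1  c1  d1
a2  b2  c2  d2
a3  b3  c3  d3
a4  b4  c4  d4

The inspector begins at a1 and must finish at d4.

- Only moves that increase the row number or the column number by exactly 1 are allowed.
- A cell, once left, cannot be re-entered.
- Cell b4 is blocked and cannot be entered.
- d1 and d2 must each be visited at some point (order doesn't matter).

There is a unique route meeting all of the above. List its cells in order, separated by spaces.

a1 b1 c1 d1 d2 d3 d4

Moves only go right or down, so the column and row indices never decrease.
Route from a1: 3× right (reaching d1), 3× down (reaching d4) — 6 moves in all.
Check: all required cells visited.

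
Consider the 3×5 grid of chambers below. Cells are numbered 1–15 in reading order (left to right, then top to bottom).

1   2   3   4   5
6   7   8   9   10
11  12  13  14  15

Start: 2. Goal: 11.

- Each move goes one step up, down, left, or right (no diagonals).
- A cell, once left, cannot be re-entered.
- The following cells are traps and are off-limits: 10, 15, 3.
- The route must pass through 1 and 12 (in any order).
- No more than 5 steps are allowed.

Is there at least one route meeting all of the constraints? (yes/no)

One route that works: 2 → 1 → 6 → 7 → 12 → 11.

yes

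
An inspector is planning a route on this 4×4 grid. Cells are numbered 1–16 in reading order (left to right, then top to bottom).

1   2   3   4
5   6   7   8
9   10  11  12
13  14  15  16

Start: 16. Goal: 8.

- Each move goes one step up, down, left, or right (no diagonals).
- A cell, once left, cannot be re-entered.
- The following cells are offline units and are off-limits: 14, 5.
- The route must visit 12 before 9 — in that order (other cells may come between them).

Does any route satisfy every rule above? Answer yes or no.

no

Even ignoring the required order, no revisit-free route from 16 to 8 manages to pass through all of 12 and 9: branching out from 16, every path either misses one of them or, having collected them, can no longer reach 8 without re-entering a cell.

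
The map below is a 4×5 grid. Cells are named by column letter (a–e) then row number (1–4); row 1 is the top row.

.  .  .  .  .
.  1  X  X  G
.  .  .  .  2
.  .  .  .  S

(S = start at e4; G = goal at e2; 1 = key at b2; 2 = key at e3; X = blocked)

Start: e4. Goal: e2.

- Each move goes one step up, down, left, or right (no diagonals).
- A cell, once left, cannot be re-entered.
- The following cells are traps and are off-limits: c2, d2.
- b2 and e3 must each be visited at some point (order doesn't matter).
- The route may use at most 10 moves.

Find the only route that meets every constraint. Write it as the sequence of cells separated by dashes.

e4 - e3 - d3 - c3 - b3 - b2 - b1 - c1 - d1 - e1 - e2

The 10-move cap with required stops at b2, e3 leaves no slack for detours.
Route from e4: up to e3, 3× left (reaching b3), 2× up (reaching b1), 3× right (reaching e1), down to e2 — 10 moves in all.
Check: all required cells visited; 10 ≤ 10 moves.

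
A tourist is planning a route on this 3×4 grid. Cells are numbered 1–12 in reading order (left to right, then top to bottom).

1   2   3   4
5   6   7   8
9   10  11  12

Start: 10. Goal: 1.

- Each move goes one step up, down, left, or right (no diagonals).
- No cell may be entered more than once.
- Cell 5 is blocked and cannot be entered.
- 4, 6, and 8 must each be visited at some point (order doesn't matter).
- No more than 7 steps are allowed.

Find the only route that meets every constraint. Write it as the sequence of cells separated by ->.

The budget equals the shortest possible length, so every move has to be on a shortest route through the required cells.
Route from 10: up to 6, 2× right (reaching 8), up to 4, 3× left (reaching 1) — 7 moves in all.
Check: all required cells visited; 7 ≤ 7 moves.

10 -> 6 -> 7 -> 8 -> 4 -> 3 -> 2 -> 1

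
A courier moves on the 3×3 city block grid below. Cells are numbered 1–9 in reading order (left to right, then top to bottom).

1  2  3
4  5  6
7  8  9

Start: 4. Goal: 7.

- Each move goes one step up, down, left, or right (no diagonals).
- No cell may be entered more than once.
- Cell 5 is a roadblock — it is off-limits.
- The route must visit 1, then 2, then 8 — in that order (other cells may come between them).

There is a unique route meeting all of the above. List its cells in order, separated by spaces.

The waypoints must appear in the order 1, 2, 8, with no cell reused.
Route from 4: up 1 to 1, right 2 to 3, down 2 to 9, left 2 to 7 — 7 moves in all.
Check: order respected (1 at step 1, 2 at step 2, 8 at step 6).

4 1 2 3 6 9 8 7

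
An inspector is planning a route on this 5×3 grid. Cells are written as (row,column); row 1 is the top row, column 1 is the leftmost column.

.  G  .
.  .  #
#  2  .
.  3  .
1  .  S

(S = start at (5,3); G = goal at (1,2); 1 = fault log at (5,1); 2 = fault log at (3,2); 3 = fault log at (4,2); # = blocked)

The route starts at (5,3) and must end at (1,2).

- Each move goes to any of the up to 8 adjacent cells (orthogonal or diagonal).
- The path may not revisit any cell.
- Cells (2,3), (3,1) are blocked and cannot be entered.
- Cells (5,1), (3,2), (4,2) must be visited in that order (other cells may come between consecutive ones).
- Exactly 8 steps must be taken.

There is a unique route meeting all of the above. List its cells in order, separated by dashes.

(5,3) - (5,2) - (5,1) - (4,1) - (3,2) - (4,2) - (3,3) - (2,2) - (1,2)

The waypoints must appear in the order (5,1), (3,2), (4,2), with no cell reused.
Route from (5,3): left 2 to (5,1), up 1 to (4,1), up-right 1 to (3,2), down 1 to (4,2), up-right 1 to (3,3), up-left 1 to (2,2), up 1 to (1,2) — 8 moves in all.
Check: order respected (1 at step 2, 2 at step 4, 3 at step 5); 8 moves as required.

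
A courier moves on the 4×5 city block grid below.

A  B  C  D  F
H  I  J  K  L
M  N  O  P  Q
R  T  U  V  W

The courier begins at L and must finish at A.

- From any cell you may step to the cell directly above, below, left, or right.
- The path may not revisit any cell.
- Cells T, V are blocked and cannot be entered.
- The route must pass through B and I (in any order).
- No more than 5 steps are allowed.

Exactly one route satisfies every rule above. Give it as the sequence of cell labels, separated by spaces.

Any route must reach B and I and still end at A within 5 moves, so the order of the required stops is forced.
Route from L: 3× left (reaching I), up to B, left to A — 5 moves in all.
Check: all required cells visited; 5 ≤ 5 moves.

L K J I B A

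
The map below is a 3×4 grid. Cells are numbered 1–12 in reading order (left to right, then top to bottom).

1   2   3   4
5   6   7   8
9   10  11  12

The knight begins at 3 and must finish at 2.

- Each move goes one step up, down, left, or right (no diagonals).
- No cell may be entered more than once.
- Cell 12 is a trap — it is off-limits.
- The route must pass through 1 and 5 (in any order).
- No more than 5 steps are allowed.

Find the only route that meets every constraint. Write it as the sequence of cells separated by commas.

The 5-move cap with required stops at 1, 5 leaves no slack for detours.
Route from 3: down 1 to 7, left 2 to 5, up 1 to 1, right 1 to 2 — 5 moves in all.
Check: all required cells visited; 5 ≤ 5 moves.

3, 7, 6, 5, 1, 2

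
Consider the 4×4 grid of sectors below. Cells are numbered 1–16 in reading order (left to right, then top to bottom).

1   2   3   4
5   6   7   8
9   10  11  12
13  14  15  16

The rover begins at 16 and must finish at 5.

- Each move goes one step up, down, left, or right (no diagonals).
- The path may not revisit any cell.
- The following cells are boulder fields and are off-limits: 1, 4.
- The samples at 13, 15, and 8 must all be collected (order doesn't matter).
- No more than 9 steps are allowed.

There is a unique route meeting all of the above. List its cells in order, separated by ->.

16 -> 12 -> 8 -> 7 -> 11 -> 15 -> 14 -> 13 -> 9 -> 5

Any route must reach 13, 15, and 8 and still end at 5 within 9 moves, so the order of the required stops is forced.
Route from 16: up 2 to 8, left 1 to 7, down 2 to 15, left 2 to 13, up 2 to 5 — 9 moves in all.
Check: all required cells visited; 9 ≤ 9 moves.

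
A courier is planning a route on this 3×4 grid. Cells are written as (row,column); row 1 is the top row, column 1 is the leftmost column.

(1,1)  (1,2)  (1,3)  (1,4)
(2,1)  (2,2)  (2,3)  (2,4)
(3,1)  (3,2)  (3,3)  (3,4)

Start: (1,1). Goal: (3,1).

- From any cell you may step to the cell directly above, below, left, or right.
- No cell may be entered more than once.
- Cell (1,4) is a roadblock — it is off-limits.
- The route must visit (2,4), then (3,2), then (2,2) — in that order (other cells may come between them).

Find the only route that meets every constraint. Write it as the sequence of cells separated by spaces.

(1,1) (1,2) (1,3) (2,3) (2,4) (3,4) (3,3) (3,2) (2,2) (2,1) (3,1)

The waypoints must appear in the order (2,4), (3,2), (2,2), with no cell reused.
Route from (1,1): 2× right (reaching (1,3)), down to (2,3), right to (2,4), down to (3,4), 2× left (reaching (3,2)), up to (2,2), left to (2,1), down to (3,1) — 10 moves in all.
Check: order respected ((2,4) at step 4, (3,2) at step 7, (2,2) at step 8).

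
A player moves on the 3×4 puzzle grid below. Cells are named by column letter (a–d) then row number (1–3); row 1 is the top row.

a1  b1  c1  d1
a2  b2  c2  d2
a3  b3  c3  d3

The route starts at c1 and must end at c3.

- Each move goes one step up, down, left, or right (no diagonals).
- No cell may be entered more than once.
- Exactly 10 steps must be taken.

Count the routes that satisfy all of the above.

2

Need simple routes of exactly 10 moves from c1 to c3 (Manhattan distance 2, so 4 moves are spent on a detour and 4 undoing it).
Enumerating: c1 b1 a1 a2 a3 b3 b2 c2 d2 d3 c3 | c1 d1 d2 c2 b2 b1 a1 a2 a3 b3 c3.
That gives 2 routes.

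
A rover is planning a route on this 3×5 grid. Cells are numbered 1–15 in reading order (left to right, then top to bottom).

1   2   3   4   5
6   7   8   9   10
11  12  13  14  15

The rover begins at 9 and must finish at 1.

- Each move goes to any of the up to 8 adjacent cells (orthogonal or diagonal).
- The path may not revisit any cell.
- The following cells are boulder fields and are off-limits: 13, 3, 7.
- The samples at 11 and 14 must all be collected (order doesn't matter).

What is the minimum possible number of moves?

Any route passes through 11 and 14 in some order between 9 and 1. Summing Chebyshev distances along each leg and taking the cheapest ordering (9 → 14 → 11 → 1) gives a lower bound of 1 + 3 + 2 = 6 moves.
A route of 6 moves achieves this: 9 → 14 → 8 → 12 → 11 → 6 → 1.
Since 6 matches the lower bound, it is optimal.

6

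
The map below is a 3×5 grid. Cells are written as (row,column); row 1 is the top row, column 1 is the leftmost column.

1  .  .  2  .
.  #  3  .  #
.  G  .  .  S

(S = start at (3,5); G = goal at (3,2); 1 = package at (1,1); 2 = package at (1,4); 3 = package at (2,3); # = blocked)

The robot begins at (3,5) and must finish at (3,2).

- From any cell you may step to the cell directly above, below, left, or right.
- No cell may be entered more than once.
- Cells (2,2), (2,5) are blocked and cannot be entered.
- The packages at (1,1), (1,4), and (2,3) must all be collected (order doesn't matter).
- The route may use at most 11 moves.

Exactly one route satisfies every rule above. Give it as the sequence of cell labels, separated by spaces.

(3,5) (3,4) (3,3) (2,3) (2,4) (1,4) (1,3) (1,2) (1,1) (2,1) (3,1) (3,2)

Any route must reach (1,1), (1,4), and (2,3) and still end at (3,2) within 11 moves, so the order of the required stops is forced.
Route from (3,5): left 2 to (3,3), up 1 to (2,3), right 1 to (2,4), up 1 to (1,4), left 3 to (1,1), down 2 to (3,1), right 1 to (3,2) — 11 moves in all.
Check: all required cells visited; 11 ≤ 11 moves.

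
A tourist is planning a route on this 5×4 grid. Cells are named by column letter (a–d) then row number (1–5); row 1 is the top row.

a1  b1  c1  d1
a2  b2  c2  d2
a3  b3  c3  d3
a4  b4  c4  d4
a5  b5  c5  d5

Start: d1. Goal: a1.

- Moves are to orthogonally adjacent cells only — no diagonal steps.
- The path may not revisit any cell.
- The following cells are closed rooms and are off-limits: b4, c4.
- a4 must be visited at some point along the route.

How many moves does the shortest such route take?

Any route passes through a4 somewhere between d1 and a1. Summing Manhattan distances along the two legs (d1 → a4 → a1) gives a lower bound of 6 + 3 = 9 moves.
The shortest route satisfying every rule uses 11 moves: d1 → d2 → d3 → d4 → d5 → c5 → b5 → a5 → a4 → a3 → a2 → a1.
The bound of 9 isn't tight here; checking systematically, no route of length 9 through 10 satisfies every constraint, so 11 is the minimum.

11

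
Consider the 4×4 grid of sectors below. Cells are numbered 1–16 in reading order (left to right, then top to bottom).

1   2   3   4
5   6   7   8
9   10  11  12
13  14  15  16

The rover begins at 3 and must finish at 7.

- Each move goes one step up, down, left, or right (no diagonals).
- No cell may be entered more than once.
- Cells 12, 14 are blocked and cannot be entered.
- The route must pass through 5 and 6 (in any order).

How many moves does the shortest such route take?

Any route passes through 5 and 6 in some order between 3 and 7. Summing Manhattan distances along each leg and taking the cheapest ordering (3 → 5 → 6 → 7) gives a lower bound of 3 + 1 + 1 = 5 moves.
A route of 5 moves achieves this: 3 → 2 → 1 → 5 → 6 → 7.
Since 5 matches the lower bound, it is optimal.

5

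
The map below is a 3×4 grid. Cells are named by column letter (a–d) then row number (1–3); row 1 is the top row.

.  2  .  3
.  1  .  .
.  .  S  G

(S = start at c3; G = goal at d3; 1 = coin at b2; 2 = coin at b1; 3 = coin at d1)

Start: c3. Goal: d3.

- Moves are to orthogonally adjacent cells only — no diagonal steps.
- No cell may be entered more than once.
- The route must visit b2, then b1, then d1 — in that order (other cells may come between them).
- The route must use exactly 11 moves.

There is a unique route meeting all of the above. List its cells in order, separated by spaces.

The waypoints must appear in the order b2, b1, d1, with no cell reused.
Route from c3: up to c2, left to b2, down to b3, left to a3, 2× up (reaching a1), 3× right (reaching d1), 2× down (reaching d3) — 11 moves in all.
Check: order respected (1 at step 2, 2 at step 7, 3 at step 9); 11 moves as required.

c3 c2 b2 b3 a3 a2 a1 b1 c1 d1 d2 d3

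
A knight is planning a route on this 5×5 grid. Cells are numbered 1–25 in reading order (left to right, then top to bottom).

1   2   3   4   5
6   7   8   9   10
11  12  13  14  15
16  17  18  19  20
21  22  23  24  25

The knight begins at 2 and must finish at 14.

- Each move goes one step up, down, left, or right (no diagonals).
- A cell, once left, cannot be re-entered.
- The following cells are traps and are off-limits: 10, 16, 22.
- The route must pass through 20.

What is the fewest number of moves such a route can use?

8

Any route passes through 20 somewhere between 2 and 14. Summing Manhattan distances along the two legs (2 → 20 → 14) gives a lower bound of 6 + 2 = 8 moves.
A route of 8 moves achieves this: 2 → 7 → 12 → 17 → 18 → 19 → 20 → 15 → 14.
Since 8 matches the lower bound, it is optimal.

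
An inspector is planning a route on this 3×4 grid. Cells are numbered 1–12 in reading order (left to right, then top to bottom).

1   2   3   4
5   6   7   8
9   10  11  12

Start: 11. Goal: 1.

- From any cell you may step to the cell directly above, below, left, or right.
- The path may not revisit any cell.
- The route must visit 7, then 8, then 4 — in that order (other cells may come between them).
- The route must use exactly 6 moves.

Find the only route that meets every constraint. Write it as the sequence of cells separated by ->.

The waypoints must appear in the order 7, 8, 4, with no cell reused.
Route from 11: up 1 to 7, right 1 to 8, up 1 to 4, left 3 to 1 — 6 moves in all.
Check: order respected (7 at step 1, 8 at step 2, 4 at step 3); 6 moves as required.

11 -> 7 -> 8 -> 4 -> 3 -> 2 -> 1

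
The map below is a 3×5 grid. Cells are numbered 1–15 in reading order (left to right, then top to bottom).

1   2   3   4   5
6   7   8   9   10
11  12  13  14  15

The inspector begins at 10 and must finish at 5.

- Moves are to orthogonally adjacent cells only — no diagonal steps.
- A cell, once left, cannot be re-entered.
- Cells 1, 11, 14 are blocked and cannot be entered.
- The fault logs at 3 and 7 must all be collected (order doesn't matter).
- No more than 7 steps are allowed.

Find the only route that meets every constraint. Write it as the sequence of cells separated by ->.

10 -> 9 -> 8 -> 7 -> 2 -> 3 -> 4 -> 5

The 7-move cap with required stops at 3, 7 leaves no slack for detours.
Route from 10: left 3 to 7, up 1 to 2, right 3 to 5 — 7 moves in all.
Check: all required cells visited; 7 ≤ 7 moves.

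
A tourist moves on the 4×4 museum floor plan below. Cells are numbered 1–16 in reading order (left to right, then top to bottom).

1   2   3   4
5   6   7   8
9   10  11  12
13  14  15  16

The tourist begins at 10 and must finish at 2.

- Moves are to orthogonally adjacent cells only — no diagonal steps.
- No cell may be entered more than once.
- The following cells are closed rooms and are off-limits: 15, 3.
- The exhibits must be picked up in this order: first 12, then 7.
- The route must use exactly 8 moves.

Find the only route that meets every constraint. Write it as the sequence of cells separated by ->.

10 -> 11 -> 12 -> 8 -> 7 -> 6 -> 5 -> 1 -> 2

The waypoints must appear in the order 12, 7, with no cell reused.
Route from 10: right 2 to 12, up 1 to 8, left 3 to 5, up 1 to 1, right 1 to 2 — 8 moves in all.
Check: order respected (12 at step 2, 7 at step 4); 8 moves as required.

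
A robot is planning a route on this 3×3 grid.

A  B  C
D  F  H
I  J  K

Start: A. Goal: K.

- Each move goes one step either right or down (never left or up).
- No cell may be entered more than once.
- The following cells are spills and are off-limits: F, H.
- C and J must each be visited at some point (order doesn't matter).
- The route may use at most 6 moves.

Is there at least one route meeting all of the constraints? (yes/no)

J is below but to the left of C: going C → J would need a leftward move and J → C an upward move, so no right/down-only route can visit both required cells.

no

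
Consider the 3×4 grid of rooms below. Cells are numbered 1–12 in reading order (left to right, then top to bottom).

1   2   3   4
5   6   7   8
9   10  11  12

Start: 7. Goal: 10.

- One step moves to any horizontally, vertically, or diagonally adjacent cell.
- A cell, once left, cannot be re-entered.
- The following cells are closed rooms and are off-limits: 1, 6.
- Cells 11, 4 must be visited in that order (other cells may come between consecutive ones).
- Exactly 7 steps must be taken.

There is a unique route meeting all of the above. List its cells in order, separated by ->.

The waypoints must appear in the order 11, 4, with no cell reused.
Route from 7: down to 11, up-right to 8, up to 4, 2× left (reaching 2), down-left to 5, down-right to 10 — 7 moves in all.
Check: order respected (11 at step 1, 4 at step 3); 7 moves as required.

7 -> 11 -> 8 -> 4 -> 3 -> 2 -> 5 -> 10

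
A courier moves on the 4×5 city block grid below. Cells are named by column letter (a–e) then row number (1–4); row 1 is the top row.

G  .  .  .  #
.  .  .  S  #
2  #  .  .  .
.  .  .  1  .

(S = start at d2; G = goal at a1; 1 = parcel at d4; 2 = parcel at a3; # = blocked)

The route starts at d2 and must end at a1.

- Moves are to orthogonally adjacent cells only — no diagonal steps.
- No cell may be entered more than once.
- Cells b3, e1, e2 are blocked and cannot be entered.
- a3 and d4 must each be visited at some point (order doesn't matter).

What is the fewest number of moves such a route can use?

8

Any route passes through a3 and d4 in some order between d2 and a1. Summing Manhattan distances along each leg and taking the cheapest ordering (d2 → d4 → a3 → a1) gives a lower bound of 2 + 4 + 2 = 8 moves.
A route of 8 moves achieves this: d2 → d3 → d4 → c4 → b4 → a4 → a3 → a2 → a1.
Since 8 matches the lower bound, it is optimal.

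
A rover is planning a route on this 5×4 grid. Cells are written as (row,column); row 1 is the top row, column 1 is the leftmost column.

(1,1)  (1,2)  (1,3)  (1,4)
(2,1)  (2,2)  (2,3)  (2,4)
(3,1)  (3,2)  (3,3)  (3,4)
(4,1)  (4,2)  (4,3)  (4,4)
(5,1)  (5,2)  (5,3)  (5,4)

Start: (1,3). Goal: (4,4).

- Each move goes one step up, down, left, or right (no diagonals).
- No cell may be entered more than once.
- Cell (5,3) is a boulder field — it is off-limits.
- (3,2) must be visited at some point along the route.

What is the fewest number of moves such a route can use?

Any route passes through (3,2) somewhere between (1,3) and (4,4). Summing Manhattan distances along the two legs ((1,3) → (3,2) → (4,4)) gives a lower bound of 3 + 3 = 6 moves.
A route of 6 moves achieves this: (1,3) → (2,3) → (3,3) → (3,2) → (4,2) → (4,3) → (4,4).
Since 6 matches the lower bound, it is optimal.

6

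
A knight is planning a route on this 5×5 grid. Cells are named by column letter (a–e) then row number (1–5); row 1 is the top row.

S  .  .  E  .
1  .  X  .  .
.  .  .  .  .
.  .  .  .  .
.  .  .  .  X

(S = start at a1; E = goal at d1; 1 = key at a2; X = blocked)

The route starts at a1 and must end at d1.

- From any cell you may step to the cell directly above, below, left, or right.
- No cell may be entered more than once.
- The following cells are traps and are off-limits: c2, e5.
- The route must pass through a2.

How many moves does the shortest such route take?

5

Any route passes through a2 somewhere between a1 and d1. Summing Manhattan distances along the two legs (a1 → a2 → d1) gives a lower bound of 1 + 4 = 5 moves.
A route of 5 moves achieves this: a1 → a2 → b2 → b1 → c1 → d1.
Since 5 matches the lower bound, it is optimal.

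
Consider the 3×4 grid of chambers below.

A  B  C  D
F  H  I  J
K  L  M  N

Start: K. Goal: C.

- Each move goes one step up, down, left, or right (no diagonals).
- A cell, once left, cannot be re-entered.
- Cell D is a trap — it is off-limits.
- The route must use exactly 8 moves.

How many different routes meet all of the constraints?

4

Need simple routes of exactly 8 moves from K to C (Manhattan distance 4, so 2 moves are spent on a detour and 2 undoing it).
Enumerating: K F A B H L M I C | K F H L M N J I C | K L M I H F A B C | K L M N J I H B C.
That gives 4 routes.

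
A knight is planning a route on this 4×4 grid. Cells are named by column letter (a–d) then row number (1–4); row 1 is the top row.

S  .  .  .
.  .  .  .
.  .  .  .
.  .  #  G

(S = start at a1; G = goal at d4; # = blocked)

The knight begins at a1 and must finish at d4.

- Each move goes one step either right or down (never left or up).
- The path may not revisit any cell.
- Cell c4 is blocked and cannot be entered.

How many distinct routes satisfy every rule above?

A right/down-only route from a1 to d4 makes exactly 3 down-moves and 3 right-moves in some order.
With no other constraints that would be C(6,3) = 20 routes.
Subtract routes through each blocked cell (inclusion–exclusion for overlaps): − through c4: 10 → 10.
That gives 10 routes.

10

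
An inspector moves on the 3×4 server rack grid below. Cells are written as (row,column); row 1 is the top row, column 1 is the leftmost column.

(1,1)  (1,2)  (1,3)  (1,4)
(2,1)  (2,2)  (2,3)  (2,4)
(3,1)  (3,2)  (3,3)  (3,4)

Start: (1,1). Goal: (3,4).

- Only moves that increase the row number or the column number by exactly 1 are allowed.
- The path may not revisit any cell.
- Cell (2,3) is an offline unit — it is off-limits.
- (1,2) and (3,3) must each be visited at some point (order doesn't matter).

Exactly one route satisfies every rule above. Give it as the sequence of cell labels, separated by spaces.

Moves only go right or down, so the column and row indices never decrease.
Route from (1,1): right 1 to (1,2), down 2 to (3,2), right 2 to (3,4) — 5 moves in all.
Check: all required cells visited.

(1,1) (1,2) (2,2) (3,2) (3,3) (3,4)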